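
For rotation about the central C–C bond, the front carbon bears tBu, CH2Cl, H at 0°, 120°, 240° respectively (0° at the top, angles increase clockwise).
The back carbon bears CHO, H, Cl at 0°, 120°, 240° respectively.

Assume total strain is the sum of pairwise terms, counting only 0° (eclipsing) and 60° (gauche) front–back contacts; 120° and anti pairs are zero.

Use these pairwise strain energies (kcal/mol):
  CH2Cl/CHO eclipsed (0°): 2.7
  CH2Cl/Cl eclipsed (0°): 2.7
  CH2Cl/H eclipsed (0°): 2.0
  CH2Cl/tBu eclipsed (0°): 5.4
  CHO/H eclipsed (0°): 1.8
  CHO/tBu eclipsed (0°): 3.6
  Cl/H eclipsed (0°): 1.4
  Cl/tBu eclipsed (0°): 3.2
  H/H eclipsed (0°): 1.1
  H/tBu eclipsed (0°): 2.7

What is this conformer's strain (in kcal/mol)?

7.0 kcal/mol

This conformer (eclipsed): tBu(0°)/CHO(0°) eclipsed 3.6; CH2Cl(120°)/H(120°) eclipsed 2.0; H(240°)/Cl(240°) eclipsed 1.4 → 7.0 kcal/mol.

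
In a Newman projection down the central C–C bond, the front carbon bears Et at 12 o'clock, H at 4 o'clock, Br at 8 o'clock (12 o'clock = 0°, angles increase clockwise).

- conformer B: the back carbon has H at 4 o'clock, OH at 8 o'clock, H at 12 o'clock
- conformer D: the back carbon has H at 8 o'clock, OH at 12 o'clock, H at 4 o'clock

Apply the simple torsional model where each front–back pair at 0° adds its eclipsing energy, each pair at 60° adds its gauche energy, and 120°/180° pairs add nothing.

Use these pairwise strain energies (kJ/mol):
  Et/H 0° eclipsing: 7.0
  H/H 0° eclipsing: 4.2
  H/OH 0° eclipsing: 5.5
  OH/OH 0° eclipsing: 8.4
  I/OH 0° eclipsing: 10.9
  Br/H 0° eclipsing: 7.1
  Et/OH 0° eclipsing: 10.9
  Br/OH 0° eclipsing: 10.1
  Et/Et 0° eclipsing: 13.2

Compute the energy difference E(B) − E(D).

-0.9 kJ/mol

B (eclipsed): Et–H eclipsed, H–H eclipsed, Br–OH eclipsed; 7.0 + 4.2 + 10.1 = 21.3 kJ/mol.
D (eclipsed): Et–OH eclipsed, H–H eclipsed, Br–H eclipsed; 10.9 + 4.2 + 7.1 = 22.2 kJ/mol.
E(B) − E(D) = 21.3 − 22.2 = -0.9 kJ/mol.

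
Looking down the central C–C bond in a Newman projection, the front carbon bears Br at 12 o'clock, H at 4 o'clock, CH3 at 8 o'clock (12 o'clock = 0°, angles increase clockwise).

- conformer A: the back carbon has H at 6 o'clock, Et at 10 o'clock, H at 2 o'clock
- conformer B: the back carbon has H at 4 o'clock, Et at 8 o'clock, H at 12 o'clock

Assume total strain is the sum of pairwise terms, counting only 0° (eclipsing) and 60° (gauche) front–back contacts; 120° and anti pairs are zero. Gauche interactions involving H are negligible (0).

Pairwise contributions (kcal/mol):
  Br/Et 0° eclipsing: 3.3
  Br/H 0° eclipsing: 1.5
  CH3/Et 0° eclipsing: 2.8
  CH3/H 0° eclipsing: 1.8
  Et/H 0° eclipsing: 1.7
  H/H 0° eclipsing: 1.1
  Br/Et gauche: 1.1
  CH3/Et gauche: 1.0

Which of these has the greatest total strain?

B

A (staggered): Br–Et gauche, CH3–Et gauche; 1.1 + 1.0 = 2.1 kcal/mol.
B (eclipsed): Br–H eclipsed, H–H eclipsed, CH3–Et eclipsed; 1.5 + 1.1 + 2.8 = 5.4 kcal/mol.
B has the highest total (5.4 kcal/mol).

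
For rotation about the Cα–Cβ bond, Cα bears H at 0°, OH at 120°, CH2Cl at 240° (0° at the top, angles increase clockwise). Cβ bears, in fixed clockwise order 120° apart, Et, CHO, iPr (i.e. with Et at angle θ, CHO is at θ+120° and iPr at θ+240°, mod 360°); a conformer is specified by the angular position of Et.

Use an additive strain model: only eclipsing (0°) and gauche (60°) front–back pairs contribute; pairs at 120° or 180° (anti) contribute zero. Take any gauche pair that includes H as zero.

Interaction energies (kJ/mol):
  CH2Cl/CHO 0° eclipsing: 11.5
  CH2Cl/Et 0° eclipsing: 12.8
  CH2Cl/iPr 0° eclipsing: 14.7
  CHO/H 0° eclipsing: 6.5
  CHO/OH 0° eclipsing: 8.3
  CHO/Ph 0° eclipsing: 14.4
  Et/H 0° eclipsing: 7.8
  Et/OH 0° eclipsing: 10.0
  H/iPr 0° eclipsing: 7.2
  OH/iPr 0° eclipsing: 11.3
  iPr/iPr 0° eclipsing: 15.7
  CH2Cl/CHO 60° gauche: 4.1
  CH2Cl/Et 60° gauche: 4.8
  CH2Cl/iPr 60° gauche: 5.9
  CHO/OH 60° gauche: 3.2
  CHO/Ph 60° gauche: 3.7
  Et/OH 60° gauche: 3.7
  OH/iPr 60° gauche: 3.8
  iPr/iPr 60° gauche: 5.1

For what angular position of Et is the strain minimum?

Et at 0° is eclipsed. H at 0° is eclipsed with Et at 0° (7.8); OH at 120° is eclipsed with CHO at 120° (8.3); CH2Cl at 240° is eclipsed with iPr at 240° (14.7). Total 30.8 kJ/mol.
Et at 60° is staggered. OH at 120° is gauche with Et at 60° (3.7); OH at 120° is gauche with CHO at 180° (3.2); CH2Cl at 240° is gauche with CHO at 180° (4.1); CH2Cl at 240° is gauche with iPr at 300° (5.9). Total 16.9 kJ/mol.
Et at 120° is eclipsed. H at 0° is eclipsed with iPr at 0° (7.2); OH at 120° is eclipsed with Et at 120° (10.0); CH2Cl at 240° is eclipsed with CHO at 240° (11.5). Total 28.7 kJ/mol.
Et at 180° is staggered. OH at 120° is gauche with Et at 180° (3.7); OH at 120° is gauche with iPr at 60° (3.8); CH2Cl at 240° is gauche with Et at 180° (4.8); CH2Cl at 240° is gauche with CHO at 300° (4.1). Total 16.4 kJ/mol.
Et at 240° is eclipsed. H at 0° is eclipsed with CHO at 0° (6.5); OH at 120° is eclipsed with iPr at 120° (11.3); CH2Cl at 240° is eclipsed with Et at 240° (12.8). Total 30.6 kJ/mol.
Et at 300° is staggered. OH at 120° is gauche with CHO at 60° (3.2); OH at 120° is gauche with iPr at 180° (3.8); CH2Cl at 240° is gauche with Et at 300° (4.8); CH2Cl at 240° is gauche with iPr at 180° (5.9). Total 17.7 kJ/mol.
The minimum (16.4 kJ/mol) occurs with Et at 180°.

180°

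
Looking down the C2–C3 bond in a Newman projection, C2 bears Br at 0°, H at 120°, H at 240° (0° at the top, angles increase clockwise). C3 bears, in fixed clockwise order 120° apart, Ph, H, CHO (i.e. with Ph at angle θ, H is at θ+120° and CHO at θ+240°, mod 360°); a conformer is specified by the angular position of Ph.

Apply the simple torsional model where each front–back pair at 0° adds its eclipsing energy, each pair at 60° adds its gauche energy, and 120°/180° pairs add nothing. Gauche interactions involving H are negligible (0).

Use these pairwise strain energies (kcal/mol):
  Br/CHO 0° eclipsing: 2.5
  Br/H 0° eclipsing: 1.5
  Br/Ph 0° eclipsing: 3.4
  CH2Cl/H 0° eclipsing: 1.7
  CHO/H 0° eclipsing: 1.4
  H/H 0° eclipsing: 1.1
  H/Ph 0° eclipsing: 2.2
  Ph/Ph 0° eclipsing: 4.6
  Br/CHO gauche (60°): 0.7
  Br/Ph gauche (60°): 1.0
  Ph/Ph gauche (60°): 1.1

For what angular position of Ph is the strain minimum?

Ph at 0° (eclipsed): Br–Ph eclipsed, H–H eclipsed, H–CHO eclipsed; 3.4 + 1.1 + 1.4 = 5.9 kcal/mol.
Ph at 60° (staggered): Br–Ph gauche, Br–CHO gauche; 1.0 + 0.7 = 1.7 kcal/mol.
Ph at 120° (eclipsed): Br–CHO eclipsed, H–Ph eclipsed, H–H eclipsed; 2.5 + 2.2 + 1.1 = 5.8 kcal/mol.
Ph at 180° (staggered): Br–CHO gauche; 0.7 = 0.7 kcal/mol.
Ph at 240° (eclipsed): Br–H eclipsed, H–CHO eclipsed, H–Ph eclipsed; 1.5 + 1.4 + 2.2 = 5.1 kcal/mol.
Ph at 300° (staggered): Br–Ph gauche; 1.0 = 1.0 kcal/mol.
The minimum (0.7 kcal/mol) occurs with Ph at 180°.

180°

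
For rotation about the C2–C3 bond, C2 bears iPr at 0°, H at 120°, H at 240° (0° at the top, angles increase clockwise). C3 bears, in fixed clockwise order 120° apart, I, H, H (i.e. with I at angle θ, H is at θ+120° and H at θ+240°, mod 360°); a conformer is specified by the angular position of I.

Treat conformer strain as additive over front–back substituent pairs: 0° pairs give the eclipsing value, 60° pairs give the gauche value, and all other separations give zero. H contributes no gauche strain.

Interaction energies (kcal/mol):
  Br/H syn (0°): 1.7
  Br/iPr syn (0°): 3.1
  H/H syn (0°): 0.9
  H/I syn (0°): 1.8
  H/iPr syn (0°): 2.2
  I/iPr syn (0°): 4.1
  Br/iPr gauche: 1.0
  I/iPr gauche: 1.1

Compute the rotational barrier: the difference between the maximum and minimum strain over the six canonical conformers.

5.9 kcal/mol

I at 0° (eclipsed): iPr(0°)/I(0°) eclipsed 4.1; H(120°)/H(120°) eclipsed 0.9; H(240°)/H(240°) eclipsed 0.9 → 5.9 kcal/mol.
I at 60° (staggered): iPr(0°)/I(60°) gauche 1.1 → 1.1 kcal/mol.
I at 120° (eclipsed): iPr(0°)/H(0°) eclipsed 2.2; H(120°)/I(120°) eclipsed 1.8; H(240°)/H(240°) eclipsed 0.9 → 4.9 kcal/mol.
I at 180° (staggered): no non-H gauche contacts → 0.0 kcal/mol.
I at 240° (eclipsed): iPr(0°)/H(0°) eclipsed 2.2; H(120°)/H(120°) eclipsed 0.9; H(240°)/I(240°) eclipsed 1.8 → 4.9 kcal/mol.
I at 300° (staggered): iPr(0°)/I(300°) gauche 1.1 → 1.1 kcal/mol.
Max at 0° (5.9 kcal/mol), min at 180° (0.0 kcal/mol); barrier = 5.9 kcal/mol.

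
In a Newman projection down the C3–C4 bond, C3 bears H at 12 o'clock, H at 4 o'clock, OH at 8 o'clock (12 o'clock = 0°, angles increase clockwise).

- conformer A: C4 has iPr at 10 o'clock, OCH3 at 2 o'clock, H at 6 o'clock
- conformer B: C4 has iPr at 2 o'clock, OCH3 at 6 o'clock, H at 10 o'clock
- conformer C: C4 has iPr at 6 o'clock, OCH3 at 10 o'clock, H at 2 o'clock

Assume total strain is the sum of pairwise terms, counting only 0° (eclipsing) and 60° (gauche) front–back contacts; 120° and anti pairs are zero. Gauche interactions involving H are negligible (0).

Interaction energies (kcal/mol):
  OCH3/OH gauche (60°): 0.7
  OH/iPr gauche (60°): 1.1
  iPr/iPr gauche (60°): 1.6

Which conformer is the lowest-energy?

B

A (staggered): OH–iPr gauche; 1.1 = 1.1 kcal/mol.
B (staggered): OH–OCH3 gauche; 0.7 = 0.7 kcal/mol.
C (staggered): OH–iPr gauche, OH–OCH3 gauche; 1.1 + 0.7 = 1.8 kcal/mol.
B has the lowest total (0.7 kcal/mol).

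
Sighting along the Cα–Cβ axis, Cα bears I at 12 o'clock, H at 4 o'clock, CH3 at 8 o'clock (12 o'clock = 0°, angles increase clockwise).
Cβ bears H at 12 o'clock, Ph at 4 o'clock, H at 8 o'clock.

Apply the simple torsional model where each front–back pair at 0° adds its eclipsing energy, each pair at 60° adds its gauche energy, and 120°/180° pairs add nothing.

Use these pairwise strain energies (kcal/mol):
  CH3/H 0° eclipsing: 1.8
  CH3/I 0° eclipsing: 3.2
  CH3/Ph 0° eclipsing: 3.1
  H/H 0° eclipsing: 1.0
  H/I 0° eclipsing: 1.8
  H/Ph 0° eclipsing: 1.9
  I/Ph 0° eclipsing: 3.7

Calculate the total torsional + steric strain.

5.5 kcal/mol

This conformer (eclipsed): I–H eclipsed, H–Ph eclipsed, CH3–H eclipsed; 1.8 + 1.9 + 1.8 = 5.5 kcal/mol.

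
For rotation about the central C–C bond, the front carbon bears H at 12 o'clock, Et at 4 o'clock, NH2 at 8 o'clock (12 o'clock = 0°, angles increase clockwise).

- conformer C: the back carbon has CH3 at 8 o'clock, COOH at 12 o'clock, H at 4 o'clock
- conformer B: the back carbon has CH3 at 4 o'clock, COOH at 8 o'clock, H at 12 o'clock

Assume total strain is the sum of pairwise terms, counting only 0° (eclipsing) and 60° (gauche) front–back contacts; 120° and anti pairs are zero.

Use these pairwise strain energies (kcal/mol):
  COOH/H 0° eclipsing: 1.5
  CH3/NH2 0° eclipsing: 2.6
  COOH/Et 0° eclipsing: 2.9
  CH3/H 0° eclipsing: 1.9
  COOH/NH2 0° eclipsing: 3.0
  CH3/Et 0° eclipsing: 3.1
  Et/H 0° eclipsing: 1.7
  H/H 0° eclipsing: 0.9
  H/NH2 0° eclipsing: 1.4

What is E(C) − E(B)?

-1.2 kcal/mol

C (eclipsed): H–COOH eclipsed, Et–H eclipsed, NH2–CH3 eclipsed; 1.5 + 1.7 + 2.6 = 5.8 kcal/mol.
B (eclipsed): H–H eclipsed, Et–CH3 eclipsed, NH2–COOH eclipsed; 0.9 + 3.1 + 3.0 = 7.0 kcal/mol.
E(C) − E(B) = 5.8 − 7.0 = -1.2 kcal/mol.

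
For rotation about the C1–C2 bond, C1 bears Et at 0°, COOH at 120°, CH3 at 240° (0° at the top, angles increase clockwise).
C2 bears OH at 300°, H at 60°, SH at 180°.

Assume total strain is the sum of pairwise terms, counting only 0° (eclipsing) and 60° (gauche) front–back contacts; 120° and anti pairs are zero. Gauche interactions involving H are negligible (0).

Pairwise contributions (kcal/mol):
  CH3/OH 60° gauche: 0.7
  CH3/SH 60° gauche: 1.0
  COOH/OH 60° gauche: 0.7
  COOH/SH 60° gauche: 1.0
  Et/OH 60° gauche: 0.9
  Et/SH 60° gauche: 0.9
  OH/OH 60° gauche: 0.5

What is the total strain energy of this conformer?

3.6 kcal/mol

This conformer is staggered. Et at 0° is gauche with OH at 300° (0.9); COOH at 120° is gauche with SH at 180° (1.0); CH3 at 240° is gauche with OH at 300° (0.7); CH3 at 240° is gauche with SH at 180° (1.0). Total 3.6 kcal/mol.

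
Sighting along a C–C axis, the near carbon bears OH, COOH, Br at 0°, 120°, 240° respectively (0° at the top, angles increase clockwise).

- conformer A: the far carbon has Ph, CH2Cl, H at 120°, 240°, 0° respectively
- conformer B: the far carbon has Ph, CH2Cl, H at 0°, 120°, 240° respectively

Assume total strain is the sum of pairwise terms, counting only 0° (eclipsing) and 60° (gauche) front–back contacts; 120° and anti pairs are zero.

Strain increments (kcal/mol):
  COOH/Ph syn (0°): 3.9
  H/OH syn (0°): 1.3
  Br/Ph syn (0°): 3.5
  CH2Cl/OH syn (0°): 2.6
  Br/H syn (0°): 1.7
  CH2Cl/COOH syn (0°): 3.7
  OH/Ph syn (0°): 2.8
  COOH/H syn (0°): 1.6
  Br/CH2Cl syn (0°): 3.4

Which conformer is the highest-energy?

A (eclipsed): OH–H eclipsed, COOH–Ph eclipsed, Br–CH2Cl eclipsed; 1.3 + 3.9 + 3.4 = 8.6 kcal/mol.
B (eclipsed): OH–Ph eclipsed, COOH–CH2Cl eclipsed, Br–H eclipsed; 2.8 + 3.7 + 1.7 = 8.2 kcal/mol.
A has the highest total (8.6 kcal/mol).

A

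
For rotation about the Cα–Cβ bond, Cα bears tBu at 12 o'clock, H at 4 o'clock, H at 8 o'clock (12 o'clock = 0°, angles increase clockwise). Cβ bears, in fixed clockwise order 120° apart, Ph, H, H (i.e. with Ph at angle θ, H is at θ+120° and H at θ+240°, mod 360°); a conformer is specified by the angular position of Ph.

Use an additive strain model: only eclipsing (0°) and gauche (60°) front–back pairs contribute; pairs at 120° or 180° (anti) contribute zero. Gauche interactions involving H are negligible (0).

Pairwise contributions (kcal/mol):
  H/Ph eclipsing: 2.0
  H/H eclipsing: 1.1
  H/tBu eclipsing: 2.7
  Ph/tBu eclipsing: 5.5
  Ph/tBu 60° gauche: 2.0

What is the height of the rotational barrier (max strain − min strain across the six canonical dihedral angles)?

Ph at 0° (eclipsed): tBu–Ph eclipsed, H–H eclipsed, H–H eclipsed; 5.5 + 1.1 + 1.1 = 7.7 kcal/mol.
Ph at 60° (staggered): tBu–Ph gauche; 2.0 = 2.0 kcal/mol.
Ph at 120° (eclipsed): tBu–H eclipsed, H–Ph eclipsed, H–H eclipsed; 2.7 + 2.0 + 1.1 = 5.8 kcal/mol.
Ph at 180° (staggered): no non-H gauche contacts → 0.0 kcal/mol.
Ph at 240° (eclipsed): tBu–H eclipsed, H–H eclipsed, H–Ph eclipsed; 2.7 + 1.1 + 2.0 = 5.8 kcal/mol.
Ph at 300° (staggered): tBu–Ph gauche; 2.0 = 2.0 kcal/mol.
Max at 0° (7.7 kcal/mol), min at 180° (0.0 kcal/mol); barrier = 7.7 kcal/mol.

7.7 kcal/mol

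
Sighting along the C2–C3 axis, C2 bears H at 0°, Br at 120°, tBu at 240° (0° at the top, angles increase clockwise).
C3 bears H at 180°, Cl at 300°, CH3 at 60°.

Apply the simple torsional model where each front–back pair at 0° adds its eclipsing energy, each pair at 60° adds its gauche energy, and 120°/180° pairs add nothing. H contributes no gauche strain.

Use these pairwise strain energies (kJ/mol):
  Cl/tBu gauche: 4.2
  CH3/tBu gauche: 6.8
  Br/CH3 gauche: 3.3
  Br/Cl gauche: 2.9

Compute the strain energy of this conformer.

This conformer (staggered): Br–CH3 gauche, tBu–Cl gauche; 3.3 + 4.2 = 7.5 kJ/mol.

7.5 kJ/mol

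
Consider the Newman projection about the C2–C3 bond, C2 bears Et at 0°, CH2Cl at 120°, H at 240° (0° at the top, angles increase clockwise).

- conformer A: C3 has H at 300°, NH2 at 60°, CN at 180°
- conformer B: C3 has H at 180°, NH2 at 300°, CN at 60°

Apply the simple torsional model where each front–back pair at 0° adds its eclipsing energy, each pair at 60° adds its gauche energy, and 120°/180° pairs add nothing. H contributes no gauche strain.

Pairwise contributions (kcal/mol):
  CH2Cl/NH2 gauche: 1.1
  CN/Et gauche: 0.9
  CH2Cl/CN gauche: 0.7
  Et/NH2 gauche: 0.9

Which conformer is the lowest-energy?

A is staggered. Et at 0° is gauche with NH2 at 60° (0.9); CH2Cl at 120° is gauche with NH2 at 60° (1.1); CH2Cl at 120° is gauche with CN at 180° (0.7). Total 2.7 kcal/mol.
B is staggered. Et at 0° is gauche with NH2 at 300° (0.9); Et at 0° is gauche with CN at 60° (0.9); CH2Cl at 120° is gauche with CN at 60° (0.7). Total 2.5 kcal/mol.
B has the lowest total (2.5 kcal/mol).

B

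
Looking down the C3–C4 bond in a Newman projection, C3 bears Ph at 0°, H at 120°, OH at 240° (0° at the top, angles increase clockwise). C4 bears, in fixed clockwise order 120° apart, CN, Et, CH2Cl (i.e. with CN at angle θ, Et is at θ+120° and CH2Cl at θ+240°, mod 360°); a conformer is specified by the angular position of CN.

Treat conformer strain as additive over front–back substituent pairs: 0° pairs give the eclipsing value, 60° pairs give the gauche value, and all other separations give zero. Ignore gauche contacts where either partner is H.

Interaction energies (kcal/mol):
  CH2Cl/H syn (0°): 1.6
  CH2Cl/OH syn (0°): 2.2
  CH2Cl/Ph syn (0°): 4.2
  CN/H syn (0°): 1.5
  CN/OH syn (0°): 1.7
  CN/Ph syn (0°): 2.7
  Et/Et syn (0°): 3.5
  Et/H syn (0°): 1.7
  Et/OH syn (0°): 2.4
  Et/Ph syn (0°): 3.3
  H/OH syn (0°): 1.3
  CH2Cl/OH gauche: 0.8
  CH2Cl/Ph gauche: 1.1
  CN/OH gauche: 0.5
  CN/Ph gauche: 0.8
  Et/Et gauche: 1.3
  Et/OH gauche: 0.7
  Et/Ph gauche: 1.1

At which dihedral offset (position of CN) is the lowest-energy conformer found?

CN at 0° (eclipsed): Ph(0°)/CN(0°) eclipsed 2.7; H(120°)/Et(120°) eclipsed 1.7; OH(240°)/CH2Cl(240°) eclipsed 2.2 → 6.6 kcal/mol.
CN at 60° (staggered): Ph(0°)/CN(60°) gauche 0.8; Ph(0°)/CH2Cl(300°) gauche 1.1; OH(240°)/Et(180°) gauche 0.7; OH(240°)/CH2Cl(300°) gauche 0.8 → 3.4 kcal/mol.
CN at 120° (eclipsed): Ph(0°)/CH2Cl(0°) eclipsed 4.2; H(120°)/CN(120°) eclipsed 1.5; OH(240°)/Et(240°) eclipsed 2.4 → 8.1 kcal/mol.
CN at 180° (staggered): Ph(0°)/Et(300°) gauche 1.1; Ph(0°)/CH2Cl(60°) gauche 1.1; OH(240°)/CN(180°) gauche 0.5; OH(240°)/Et(300°) gauche 0.7 → 3.4 kcal/mol.
CN at 240° (eclipsed): Ph(0°)/Et(0°) eclipsed 3.3; H(120°)/CH2Cl(120°) eclipsed 1.6; OH(240°)/CN(240°) eclipsed 1.7 → 6.6 kcal/mol.
CN at 300° (staggered): Ph(0°)/CN(300°) gauche 0.8; Ph(0°)/Et(60°) gauche 1.1; OH(240°)/CN(300°) gauche 0.5; OH(240°)/CH2Cl(180°) gauche 0.8 → 3.2 kcal/mol.
The minimum (3.2 kcal/mol) occurs with CN at 300°.

300°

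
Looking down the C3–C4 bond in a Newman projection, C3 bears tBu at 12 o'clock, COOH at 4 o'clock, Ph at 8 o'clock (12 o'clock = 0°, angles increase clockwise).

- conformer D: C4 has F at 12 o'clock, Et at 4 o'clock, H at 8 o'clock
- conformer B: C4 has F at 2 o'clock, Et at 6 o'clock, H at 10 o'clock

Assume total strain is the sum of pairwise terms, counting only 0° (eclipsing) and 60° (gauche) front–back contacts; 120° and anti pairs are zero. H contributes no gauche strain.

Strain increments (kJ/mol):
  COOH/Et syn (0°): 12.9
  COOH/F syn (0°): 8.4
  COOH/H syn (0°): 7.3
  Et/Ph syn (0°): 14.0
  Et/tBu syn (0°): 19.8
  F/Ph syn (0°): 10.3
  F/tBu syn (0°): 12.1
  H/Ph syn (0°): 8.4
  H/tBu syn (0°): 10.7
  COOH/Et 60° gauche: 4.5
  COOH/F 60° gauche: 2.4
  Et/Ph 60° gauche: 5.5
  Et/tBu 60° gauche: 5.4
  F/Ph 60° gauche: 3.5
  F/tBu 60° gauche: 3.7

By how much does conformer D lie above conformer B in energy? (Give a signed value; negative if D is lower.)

+17.3 kJ/mol

D is eclipsed. tBu at 0° is eclipsed with F at 0° (12.1); COOH at 120° is eclipsed with Et at 120° (12.9); Ph at 240° is eclipsed with H at 240° (8.4). Total 33.4 kJ/mol.
B is staggered. tBu at 0° is gauche with F at 60° (3.7); COOH at 120° is gauche with F at 60° (2.4); COOH at 120° is gauche with Et at 180° (4.5); Ph at 240° is gauche with Et at 180° (5.5). Total 16.1 kJ/mol.
E(D) − E(B) = 33.4 − 16.1 = +17.3 kJ/mol.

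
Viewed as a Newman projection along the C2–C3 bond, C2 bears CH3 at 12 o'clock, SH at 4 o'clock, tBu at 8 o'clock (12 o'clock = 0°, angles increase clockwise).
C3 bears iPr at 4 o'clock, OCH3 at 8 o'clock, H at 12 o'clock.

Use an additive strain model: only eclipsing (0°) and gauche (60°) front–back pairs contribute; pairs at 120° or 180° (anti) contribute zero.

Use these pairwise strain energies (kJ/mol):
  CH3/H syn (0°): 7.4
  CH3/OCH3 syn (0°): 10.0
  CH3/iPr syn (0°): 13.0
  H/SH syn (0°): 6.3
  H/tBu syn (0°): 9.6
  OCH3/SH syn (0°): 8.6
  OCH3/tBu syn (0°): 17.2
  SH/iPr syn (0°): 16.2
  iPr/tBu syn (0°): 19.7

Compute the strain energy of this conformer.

This conformer (eclipsed): CH3(0°)/H(0°) eclipsed 7.4; SH(120°)/iPr(120°) eclipsed 16.2; tBu(240°)/OCH3(240°) eclipsed 17.2 → 40.8 kJ/mol.

40.8 kJ/mol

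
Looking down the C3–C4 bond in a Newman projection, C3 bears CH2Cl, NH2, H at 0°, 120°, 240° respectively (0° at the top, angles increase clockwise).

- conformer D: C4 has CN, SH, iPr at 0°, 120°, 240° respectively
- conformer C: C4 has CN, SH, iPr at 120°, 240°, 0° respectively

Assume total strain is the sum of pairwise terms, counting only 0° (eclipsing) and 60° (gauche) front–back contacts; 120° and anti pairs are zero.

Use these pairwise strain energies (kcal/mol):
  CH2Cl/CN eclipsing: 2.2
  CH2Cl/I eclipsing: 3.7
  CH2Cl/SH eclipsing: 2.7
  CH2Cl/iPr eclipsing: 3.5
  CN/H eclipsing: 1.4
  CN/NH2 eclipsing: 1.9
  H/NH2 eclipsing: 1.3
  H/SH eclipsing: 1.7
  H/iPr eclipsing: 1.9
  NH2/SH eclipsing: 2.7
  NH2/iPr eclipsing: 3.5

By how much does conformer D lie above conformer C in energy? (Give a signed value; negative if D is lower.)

-0.3 kcal/mol

D (eclipsed): CH2Cl–CN eclipsed, NH2–SH eclipsed, H–iPr eclipsed; 2.2 + 2.7 + 1.9 = 6.8 kcal/mol.
C (eclipsed): CH2Cl–iPr eclipsed, NH2–CN eclipsed, H–SH eclipsed; 3.5 + 1.9 + 1.7 = 7.1 kcal/mol.
E(D) − E(C) = 6.8 − 7.1 = -0.3 kcal/mol.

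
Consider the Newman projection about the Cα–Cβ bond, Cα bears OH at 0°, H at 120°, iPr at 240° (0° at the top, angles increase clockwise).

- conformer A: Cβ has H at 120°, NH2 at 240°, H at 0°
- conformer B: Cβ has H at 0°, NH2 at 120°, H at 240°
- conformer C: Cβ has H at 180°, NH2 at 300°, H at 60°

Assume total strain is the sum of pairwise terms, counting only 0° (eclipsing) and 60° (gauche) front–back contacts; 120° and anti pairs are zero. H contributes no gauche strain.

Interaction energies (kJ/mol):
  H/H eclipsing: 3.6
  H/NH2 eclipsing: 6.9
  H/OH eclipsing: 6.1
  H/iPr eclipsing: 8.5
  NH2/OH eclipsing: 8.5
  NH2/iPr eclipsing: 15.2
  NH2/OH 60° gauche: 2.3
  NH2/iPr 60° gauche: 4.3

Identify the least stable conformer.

A (eclipsed): OH(0°)/H(0°) eclipsed 6.1; H(120°)/H(120°) eclipsed 3.6; iPr(240°)/NH2(240°) eclipsed 15.2 → 24.9 kJ/mol.
B (eclipsed): OH(0°)/H(0°) eclipsed 6.1; H(120°)/NH2(120°) eclipsed 6.9; iPr(240°)/H(240°) eclipsed 8.5 → 21.5 kJ/mol.
C (staggered): OH(0°)/NH2(300°) gauche 2.3; iPr(240°)/NH2(300°) gauche 4.3 → 6.6 kJ/mol.
A has the highest total (24.9 kJ/mol).

A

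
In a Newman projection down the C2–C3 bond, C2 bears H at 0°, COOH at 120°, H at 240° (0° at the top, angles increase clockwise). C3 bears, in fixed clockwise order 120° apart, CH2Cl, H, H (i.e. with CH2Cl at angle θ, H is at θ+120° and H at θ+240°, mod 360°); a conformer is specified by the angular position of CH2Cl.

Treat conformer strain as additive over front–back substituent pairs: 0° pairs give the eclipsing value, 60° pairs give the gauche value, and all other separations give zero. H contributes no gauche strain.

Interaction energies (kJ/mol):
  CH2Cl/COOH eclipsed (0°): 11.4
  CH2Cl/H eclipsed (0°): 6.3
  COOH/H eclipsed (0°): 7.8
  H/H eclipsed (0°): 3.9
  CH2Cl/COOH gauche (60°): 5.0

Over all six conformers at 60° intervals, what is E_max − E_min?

CH2Cl at 0° (eclipsed): H(0°)/CH2Cl(0°) eclipsed 6.3; COOH(120°)/H(120°) eclipsed 7.8; H(240°)/H(240°) eclipsed 3.9 → 18.0 kJ/mol.
CH2Cl at 60° (staggered): COOH(120°)/CH2Cl(60°) gauche 5.0 → 5.0 kJ/mol.
CH2Cl at 120° (eclipsed): H(0°)/H(0°) eclipsed 3.9; COOH(120°)/CH2Cl(120°) eclipsed 11.4; H(240°)/H(240°) eclipsed 3.9 → 19.2 kJ/mol.
CH2Cl at 180° (staggered): COOH(120°)/CH2Cl(180°) gauche 5.0 → 5.0 kJ/mol.
CH2Cl at 240° (eclipsed): H(0°)/H(0°) eclipsed 3.9; COOH(120°)/H(120°) eclipsed 7.8; H(240°)/CH2Cl(240°) eclipsed 6.3 → 18.0 kJ/mol.
CH2Cl at 300° (staggered): no non-H gauche contacts → 0.0 kJ/mol.
Max at 120° (19.2 kJ/mol), min at 300° (0.0 kJ/mol); barrier = 19.2 kJ/mol.

19.2 kJ/mol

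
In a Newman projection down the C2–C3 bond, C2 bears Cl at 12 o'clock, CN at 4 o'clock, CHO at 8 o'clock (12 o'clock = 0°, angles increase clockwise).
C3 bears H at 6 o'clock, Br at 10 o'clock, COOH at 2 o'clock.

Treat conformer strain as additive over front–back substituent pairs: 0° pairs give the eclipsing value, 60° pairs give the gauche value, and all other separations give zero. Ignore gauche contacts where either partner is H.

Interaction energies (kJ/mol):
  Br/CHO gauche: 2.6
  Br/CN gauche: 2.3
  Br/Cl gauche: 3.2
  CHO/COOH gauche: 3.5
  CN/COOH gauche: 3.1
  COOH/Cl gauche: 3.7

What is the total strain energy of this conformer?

This conformer (staggered): Cl–Br gauche, Cl–COOH gauche, CN–COOH gauche, CHO–Br gauche; 3.2 + 3.7 + 3.1 + 2.6 = 12.6 kJ/mol.

12.6 kJ/mol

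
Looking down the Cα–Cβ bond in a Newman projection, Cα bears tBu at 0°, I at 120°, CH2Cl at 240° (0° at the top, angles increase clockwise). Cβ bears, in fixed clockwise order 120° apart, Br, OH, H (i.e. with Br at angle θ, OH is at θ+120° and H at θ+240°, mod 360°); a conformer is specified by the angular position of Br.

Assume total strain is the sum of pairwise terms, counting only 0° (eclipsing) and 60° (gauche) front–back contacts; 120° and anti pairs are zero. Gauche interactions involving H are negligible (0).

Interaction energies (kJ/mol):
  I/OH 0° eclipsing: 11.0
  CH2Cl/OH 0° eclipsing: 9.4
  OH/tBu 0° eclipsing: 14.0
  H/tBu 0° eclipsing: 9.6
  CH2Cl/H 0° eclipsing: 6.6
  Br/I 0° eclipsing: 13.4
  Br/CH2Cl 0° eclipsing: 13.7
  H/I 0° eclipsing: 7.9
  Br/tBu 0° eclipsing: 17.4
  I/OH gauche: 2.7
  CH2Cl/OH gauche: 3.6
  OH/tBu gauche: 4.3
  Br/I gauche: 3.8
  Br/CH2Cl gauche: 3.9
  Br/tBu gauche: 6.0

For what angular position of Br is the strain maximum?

Br at 0° is eclipsed. tBu at 0° is eclipsed with Br at 0° (17.4); I at 120° is eclipsed with OH at 120° (11.0); CH2Cl at 240° is eclipsed with H at 240° (6.6). Total 35.0 kJ/mol.
Br at 60° is staggered. tBu at 0° is gauche with Br at 60° (6.0); I at 120° is gauche with Br at 60° (3.8); I at 120° is gauche with OH at 180° (2.7); CH2Cl at 240° is gauche with OH at 180° (3.6). Total 16.1 kJ/mol.
Br at 120° is eclipsed. tBu at 0° is eclipsed with H at 0° (9.6); I at 120° is eclipsed with Br at 120° (13.4); CH2Cl at 240° is eclipsed with OH at 240° (9.4). Total 32.4 kJ/mol.
Br at 180° is staggered. tBu at 0° is gauche with OH at 300° (4.3); I at 120° is gauche with Br at 180° (3.8); CH2Cl at 240° is gauche with Br at 180° (3.9); CH2Cl at 240° is gauche with OH at 300° (3.6). Total 15.6 kJ/mol.
Br at 240° is eclipsed. tBu at 0° is eclipsed with OH at 0° (14.0); I at 120° is eclipsed with H at 120° (7.9); CH2Cl at 240° is eclipsed with Br at 240° (13.7). Total 35.6 kJ/mol.
Br at 300° is staggered. tBu at 0° is gauche with Br at 300° (6.0); tBu at 0° is gauche with OH at 60° (4.3); I at 120° is gauche with OH at 60° (2.7); CH2Cl at 240° is gauche with Br at 300° (3.9). Total 16.9 kJ/mol.
The maximum (35.6 kJ/mol) occurs with Br at 240°.

240°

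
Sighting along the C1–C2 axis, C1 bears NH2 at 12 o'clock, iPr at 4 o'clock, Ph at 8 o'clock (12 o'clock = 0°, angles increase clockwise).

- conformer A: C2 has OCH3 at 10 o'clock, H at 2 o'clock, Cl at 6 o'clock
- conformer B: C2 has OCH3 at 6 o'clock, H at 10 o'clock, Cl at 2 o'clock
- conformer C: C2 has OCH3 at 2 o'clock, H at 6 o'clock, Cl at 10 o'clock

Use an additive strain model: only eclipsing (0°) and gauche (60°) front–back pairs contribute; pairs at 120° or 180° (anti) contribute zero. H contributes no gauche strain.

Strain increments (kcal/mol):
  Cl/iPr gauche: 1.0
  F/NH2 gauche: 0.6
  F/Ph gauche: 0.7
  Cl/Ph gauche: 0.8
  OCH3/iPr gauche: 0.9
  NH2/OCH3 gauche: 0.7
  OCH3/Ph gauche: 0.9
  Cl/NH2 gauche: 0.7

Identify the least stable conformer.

B

A (staggered): NH2–OCH3 gauche, iPr–Cl gauche, Ph–OCH3 gauche, Ph–Cl gauche; 0.7 + 1.0 + 0.9 + 0.8 = 3.4 kcal/mol.
B (staggered): NH2–Cl gauche, iPr–OCH3 gauche, iPr–Cl gauche, Ph–OCH3 gauche; 0.7 + 0.9 + 1.0 + 0.9 = 3.5 kcal/mol.
C (staggered): NH2–OCH3 gauche, NH2–Cl gauche, iPr–OCH3 gauche, Ph–Cl gauche; 0.7 + 0.7 + 0.9 + 0.8 = 3.1 kcal/mol.
B has the highest total (3.5 kcal/mol).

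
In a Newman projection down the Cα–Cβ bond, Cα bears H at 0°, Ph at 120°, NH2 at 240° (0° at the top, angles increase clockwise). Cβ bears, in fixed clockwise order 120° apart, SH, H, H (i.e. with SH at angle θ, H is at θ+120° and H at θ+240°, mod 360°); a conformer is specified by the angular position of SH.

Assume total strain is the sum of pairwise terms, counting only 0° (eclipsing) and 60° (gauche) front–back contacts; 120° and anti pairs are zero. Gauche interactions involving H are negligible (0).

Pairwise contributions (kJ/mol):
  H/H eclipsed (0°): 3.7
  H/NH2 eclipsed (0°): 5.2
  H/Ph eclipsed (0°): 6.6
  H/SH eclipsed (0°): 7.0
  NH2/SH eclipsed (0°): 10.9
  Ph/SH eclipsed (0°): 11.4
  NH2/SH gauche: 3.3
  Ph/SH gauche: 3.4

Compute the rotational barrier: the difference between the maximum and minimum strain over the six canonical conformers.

SH at 0° (eclipsed): H(0°)/SH(0°) eclipsed 7.0; Ph(120°)/H(120°) eclipsed 6.6; NH2(240°)/H(240°) eclipsed 5.2 → 18.8 kJ/mol.
SH at 60° (staggered): Ph(120°)/SH(60°) gauche 3.4 → 3.4 kJ/mol.
SH at 120° (eclipsed): H(0°)/H(0°) eclipsed 3.7; Ph(120°)/SH(120°) eclipsed 11.4; NH2(240°)/H(240°) eclipsed 5.2 → 20.3 kJ/mol.
SH at 180° (staggered): Ph(120°)/SH(180°) gauche 3.4; NH2(240°)/SH(180°) gauche 3.3 → 6.7 kJ/mol.
SH at 240° (eclipsed): H(0°)/H(0°) eclipsed 3.7; Ph(120°)/H(120°) eclipsed 6.6; NH2(240°)/SH(240°) eclipsed 10.9 → 21.2 kJ/mol.
SH at 300° (staggered): NH2(240°)/SH(300°) gauche 3.3 → 3.3 kJ/mol.
Max at 240° (21.2 kJ/mol), min at 300° (3.3 kJ/mol); barrier = 17.9 kJ/mol.

17.9 kJ/mol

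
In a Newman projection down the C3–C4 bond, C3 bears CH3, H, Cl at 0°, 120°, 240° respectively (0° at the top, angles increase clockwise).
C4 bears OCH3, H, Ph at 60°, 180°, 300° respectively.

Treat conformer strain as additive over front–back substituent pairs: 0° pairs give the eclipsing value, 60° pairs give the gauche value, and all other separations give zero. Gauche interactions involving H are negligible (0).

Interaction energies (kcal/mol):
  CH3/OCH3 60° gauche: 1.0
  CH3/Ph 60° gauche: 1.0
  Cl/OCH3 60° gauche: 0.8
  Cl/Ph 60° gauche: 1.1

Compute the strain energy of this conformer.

3.1 kcal/mol

This conformer is staggered. CH3 at 0° is gauche with OCH3 at 60° (1.0); CH3 at 0° is gauche with Ph at 300° (1.0); Cl at 240° is gauche with Ph at 300° (1.1). Total 3.1 kcal/mol.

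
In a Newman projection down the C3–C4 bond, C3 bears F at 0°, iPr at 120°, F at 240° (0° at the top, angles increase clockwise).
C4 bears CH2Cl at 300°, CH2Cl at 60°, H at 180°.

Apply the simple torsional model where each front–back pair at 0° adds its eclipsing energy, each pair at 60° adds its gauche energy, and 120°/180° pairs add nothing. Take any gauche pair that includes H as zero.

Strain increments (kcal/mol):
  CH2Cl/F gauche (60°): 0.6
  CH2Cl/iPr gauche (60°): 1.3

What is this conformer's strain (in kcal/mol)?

3.1 kcal/mol

This conformer is staggered. F at 0° is gauche with CH2Cl at 300° (0.6); F at 0° is gauche with CH2Cl at 60° (0.6); iPr at 120° is gauche with CH2Cl at 60° (1.3); F at 240° is gauche with CH2Cl at 300° (0.6). Total 3.1 kcal/mol.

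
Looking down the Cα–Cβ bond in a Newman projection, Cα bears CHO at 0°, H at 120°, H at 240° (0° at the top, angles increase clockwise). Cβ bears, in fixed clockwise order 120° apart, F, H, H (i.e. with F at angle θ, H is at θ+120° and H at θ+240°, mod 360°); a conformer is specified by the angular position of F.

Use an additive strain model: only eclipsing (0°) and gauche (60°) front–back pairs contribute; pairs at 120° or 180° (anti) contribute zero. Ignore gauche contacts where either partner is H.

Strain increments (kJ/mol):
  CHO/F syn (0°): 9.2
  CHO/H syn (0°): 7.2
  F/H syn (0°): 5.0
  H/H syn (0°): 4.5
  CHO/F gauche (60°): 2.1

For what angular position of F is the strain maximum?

0°

F at 0° (eclipsed): CHO–F eclipsed, H–H eclipsed, H–H eclipsed; 9.2 + 4.5 + 4.5 = 18.2 kJ/mol.
F at 60° (staggered): CHO–F gauche; 2.1 = 2.1 kJ/mol.
F at 120° (eclipsed): CHO–H eclipsed, H–F eclipsed, H–H eclipsed; 7.2 + 5.0 + 4.5 = 16.7 kJ/mol.
F at 180° (staggered): no non-H gauche contacts → 0.0 kJ/mol.
F at 240° (eclipsed): CHO–H eclipsed, H–H eclipsed, H–F eclipsed; 7.2 + 4.5 + 5.0 = 16.7 kJ/mol.
F at 300° (staggered): CHO–F gauche; 2.1 = 2.1 kJ/mol.
The maximum (18.2 kJ/mol) occurs with F at 0°.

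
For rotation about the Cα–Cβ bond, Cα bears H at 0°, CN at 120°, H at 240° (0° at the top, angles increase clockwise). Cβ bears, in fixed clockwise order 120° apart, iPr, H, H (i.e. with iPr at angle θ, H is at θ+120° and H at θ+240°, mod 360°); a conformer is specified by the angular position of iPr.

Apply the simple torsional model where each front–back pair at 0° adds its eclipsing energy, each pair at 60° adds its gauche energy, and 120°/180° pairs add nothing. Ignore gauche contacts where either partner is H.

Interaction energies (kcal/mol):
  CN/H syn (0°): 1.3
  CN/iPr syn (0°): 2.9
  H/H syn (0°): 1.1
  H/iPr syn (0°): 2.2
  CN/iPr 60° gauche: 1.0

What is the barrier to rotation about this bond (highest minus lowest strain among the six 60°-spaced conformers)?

iPr at 0° is eclipsed. H at 0° is eclipsed with iPr at 0° (2.2); CN at 120° is eclipsed with H at 120° (1.3); H at 240° is eclipsed with H at 240° (1.1). Total 4.6 kcal/mol.
iPr at 60° is staggered. CN at 120° is gauche with iPr at 60° (1.0). Total 1.0 kcal/mol.
iPr at 120° is eclipsed. H at 0° is eclipsed with H at 0° (1.1); CN at 120° is eclipsed with iPr at 120° (2.9); H at 240° is eclipsed with H at 240° (1.1). Total 5.1 kcal/mol.
iPr at 180° is staggered. CN at 120° is gauche with iPr at 180° (1.0). Total 1.0 kcal/mol.
iPr at 240° is eclipsed. H at 0° is eclipsed with H at 0° (1.1); CN at 120° is eclipsed with H at 120° (1.3); H at 240° is eclipsed with iPr at 240° (2.2). Total 4.6 kcal/mol.
iPr at 300° (staggered): no non-H gauche contacts → 0.0 kcal/mol.
Max at 120° (5.1 kcal/mol), min at 300° (0.0 kcal/mol); barrier = 5.1 kcal/mol.

5.1 kcal/mol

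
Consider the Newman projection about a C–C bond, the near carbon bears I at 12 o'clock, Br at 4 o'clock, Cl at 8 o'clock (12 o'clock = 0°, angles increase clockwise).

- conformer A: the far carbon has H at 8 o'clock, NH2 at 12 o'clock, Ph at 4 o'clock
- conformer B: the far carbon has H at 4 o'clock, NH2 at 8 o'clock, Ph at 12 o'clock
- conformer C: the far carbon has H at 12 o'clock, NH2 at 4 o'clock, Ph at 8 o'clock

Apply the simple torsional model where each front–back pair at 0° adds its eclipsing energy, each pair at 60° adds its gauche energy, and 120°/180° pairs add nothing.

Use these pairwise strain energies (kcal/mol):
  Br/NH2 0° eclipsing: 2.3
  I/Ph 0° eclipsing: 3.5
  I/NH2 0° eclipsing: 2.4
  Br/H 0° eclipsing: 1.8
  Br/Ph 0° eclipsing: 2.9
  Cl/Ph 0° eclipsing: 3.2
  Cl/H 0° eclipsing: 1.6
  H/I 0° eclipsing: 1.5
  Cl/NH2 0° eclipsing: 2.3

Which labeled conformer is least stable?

A (eclipsed): I(0°)/NH2(0°) eclipsed 2.4; Br(120°)/Ph(120°) eclipsed 2.9; Cl(240°)/H(240°) eclipsed 1.6 → 6.9 kcal/mol.
B (eclipsed): I(0°)/Ph(0°) eclipsed 3.5; Br(120°)/H(120°) eclipsed 1.8; Cl(240°)/NH2(240°) eclipsed 2.3 → 7.6 kcal/mol.
C (eclipsed): I(0°)/H(0°) eclipsed 1.5; Br(120°)/NH2(120°) eclipsed 2.3; Cl(240°)/Ph(240°) eclipsed 3.2 → 7.0 kcal/mol.
B has the highest total (7.6 kcal/mol).

B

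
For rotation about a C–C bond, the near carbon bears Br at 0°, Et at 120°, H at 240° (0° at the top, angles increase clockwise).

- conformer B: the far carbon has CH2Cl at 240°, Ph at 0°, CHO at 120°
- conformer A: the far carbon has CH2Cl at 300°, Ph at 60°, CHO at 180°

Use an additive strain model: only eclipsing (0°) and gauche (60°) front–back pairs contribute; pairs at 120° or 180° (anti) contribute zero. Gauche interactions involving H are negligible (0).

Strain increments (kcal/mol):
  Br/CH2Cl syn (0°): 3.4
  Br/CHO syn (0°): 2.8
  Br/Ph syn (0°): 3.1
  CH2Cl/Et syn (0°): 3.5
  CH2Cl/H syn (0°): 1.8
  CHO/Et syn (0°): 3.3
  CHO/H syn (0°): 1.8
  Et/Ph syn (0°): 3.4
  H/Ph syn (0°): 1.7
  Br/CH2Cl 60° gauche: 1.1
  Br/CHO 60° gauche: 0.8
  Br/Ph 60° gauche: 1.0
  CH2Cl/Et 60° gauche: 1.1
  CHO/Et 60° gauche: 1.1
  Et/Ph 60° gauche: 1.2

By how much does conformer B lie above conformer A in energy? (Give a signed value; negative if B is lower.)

+3.8 kcal/mol

B is eclipsed. Br at 0° is eclipsed with Ph at 0° (3.1); Et at 120° is eclipsed with CHO at 120° (3.3); H at 240° is eclipsed with CH2Cl at 240° (1.8). Total 8.2 kcal/mol.
A is staggered. Br at 0° is gauche with CH2Cl at 300° (1.1); Br at 0° is gauche with Ph at 60° (1.0); Et at 120° is gauche with Ph at 60° (1.2); Et at 120° is gauche with CHO at 180° (1.1). Total 4.4 kcal/mol.
E(B) − E(A) = 8.2 − 4.4 = +3.8 kcal/mol.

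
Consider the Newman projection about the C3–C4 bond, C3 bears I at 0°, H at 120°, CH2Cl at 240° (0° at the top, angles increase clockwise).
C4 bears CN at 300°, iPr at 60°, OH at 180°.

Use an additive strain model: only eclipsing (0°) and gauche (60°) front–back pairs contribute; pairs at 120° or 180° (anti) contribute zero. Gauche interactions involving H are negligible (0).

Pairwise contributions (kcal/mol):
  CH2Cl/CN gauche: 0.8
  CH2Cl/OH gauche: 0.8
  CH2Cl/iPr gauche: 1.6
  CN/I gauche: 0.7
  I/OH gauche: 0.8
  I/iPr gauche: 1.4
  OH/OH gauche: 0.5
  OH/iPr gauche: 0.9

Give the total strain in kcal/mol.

This conformer (staggered): I(0°)/CN(300°) gauche 0.7; I(0°)/iPr(60°) gauche 1.4; CH2Cl(240°)/CN(300°) gauche 0.8; CH2Cl(240°)/OH(180°) gauche 0.8 → 3.7 kcal/mol.

3.7 kcal/mol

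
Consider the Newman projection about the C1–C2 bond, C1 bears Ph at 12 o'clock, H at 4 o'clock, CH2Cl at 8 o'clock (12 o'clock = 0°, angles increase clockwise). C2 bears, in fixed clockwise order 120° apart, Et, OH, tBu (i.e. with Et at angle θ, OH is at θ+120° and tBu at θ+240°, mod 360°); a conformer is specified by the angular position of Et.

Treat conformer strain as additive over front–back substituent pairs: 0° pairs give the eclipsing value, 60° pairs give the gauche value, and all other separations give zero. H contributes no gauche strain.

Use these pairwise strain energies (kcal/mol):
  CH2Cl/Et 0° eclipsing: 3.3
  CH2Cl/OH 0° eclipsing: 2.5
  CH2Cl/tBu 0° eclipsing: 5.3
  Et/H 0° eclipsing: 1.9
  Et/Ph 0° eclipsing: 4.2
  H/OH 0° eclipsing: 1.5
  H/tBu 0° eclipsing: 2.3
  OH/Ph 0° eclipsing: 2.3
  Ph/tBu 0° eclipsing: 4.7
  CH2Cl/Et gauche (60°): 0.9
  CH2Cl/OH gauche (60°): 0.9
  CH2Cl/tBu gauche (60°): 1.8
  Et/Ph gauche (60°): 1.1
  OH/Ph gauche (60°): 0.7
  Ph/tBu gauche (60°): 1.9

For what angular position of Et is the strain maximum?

Et at 0° (eclipsed): Ph(0°)/Et(0°) eclipsed 4.2; H(120°)/OH(120°) eclipsed 1.5; CH2Cl(240°)/tBu(240°) eclipsed 5.3 → 11.0 kcal/mol.
Et at 60° (staggered): Ph(0°)/Et(60°) gauche 1.1; Ph(0°)/tBu(300°) gauche 1.9; CH2Cl(240°)/OH(180°) gauche 0.9; CH2Cl(240°)/tBu(300°) gauche 1.8 → 5.7 kcal/mol.
Et at 120° (eclipsed): Ph(0°)/tBu(0°) eclipsed 4.7; H(120°)/Et(120°) eclipsed 1.9; CH2Cl(240°)/OH(240°) eclipsed 2.5 → 9.1 kcal/mol.
Et at 180° (staggered): Ph(0°)/OH(300°) gauche 0.7; Ph(0°)/tBu(60°) gauche 1.9; CH2Cl(240°)/Et(180°) gauche 0.9; CH2Cl(240°)/OH(300°) gauche 0.9 → 4.4 kcal/mol.
Et at 240° (eclipsed): Ph(0°)/OH(0°) eclipsed 2.3; H(120°)/tBu(120°) eclipsed 2.3; CH2Cl(240°)/Et(240°) eclipsed 3.3 → 7.9 kcal/mol.
Et at 300° (staggered): Ph(0°)/Et(300°) gauche 1.1; Ph(0°)/OH(60°) gauche 0.7; CH2Cl(240°)/Et(300°) gauche 0.9; CH2Cl(240°)/tBu(180°) gauche 1.8 → 4.5 kcal/mol.
The maximum (11.0 kcal/mol) occurs with Et at 0°.

0°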